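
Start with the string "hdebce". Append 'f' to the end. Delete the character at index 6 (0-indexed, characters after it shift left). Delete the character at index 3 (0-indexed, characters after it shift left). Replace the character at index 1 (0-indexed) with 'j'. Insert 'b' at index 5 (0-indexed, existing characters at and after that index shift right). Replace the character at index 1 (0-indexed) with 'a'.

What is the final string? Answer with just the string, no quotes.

Applying each edit step by step:
Start: "hdebce"
Op 1 (append 'f'): "hdebce" -> "hdebcef"
Op 2 (delete idx 6 = 'f'): "hdebcef" -> "hdebce"
Op 3 (delete idx 3 = 'b'): "hdebce" -> "hdece"
Op 4 (replace idx 1: 'd' -> 'j'): "hdece" -> "hjece"
Op 5 (insert 'b' at idx 5): "hjece" -> "hjeceb"
Op 6 (replace idx 1: 'j' -> 'a'): "hjeceb" -> "haeceb"

Answer: haeceb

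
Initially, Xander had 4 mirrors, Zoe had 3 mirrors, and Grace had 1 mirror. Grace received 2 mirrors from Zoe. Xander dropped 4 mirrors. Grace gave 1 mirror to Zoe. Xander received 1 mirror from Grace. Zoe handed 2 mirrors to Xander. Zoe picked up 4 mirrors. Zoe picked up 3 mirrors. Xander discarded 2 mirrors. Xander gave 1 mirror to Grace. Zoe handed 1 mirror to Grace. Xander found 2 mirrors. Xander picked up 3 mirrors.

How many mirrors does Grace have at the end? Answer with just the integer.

Answer: 3

Derivation:
Tracking counts step by step:
Start: Xander=4, Zoe=3, Grace=1
Event 1 (Zoe -> Grace, 2): Zoe: 3 -> 1, Grace: 1 -> 3. State: Xander=4, Zoe=1, Grace=3
Event 2 (Xander -4): Xander: 4 -> 0. State: Xander=0, Zoe=1, Grace=3
Event 3 (Grace -> Zoe, 1): Grace: 3 -> 2, Zoe: 1 -> 2. State: Xander=0, Zoe=2, Grace=2
Event 4 (Grace -> Xander, 1): Grace: 2 -> 1, Xander: 0 -> 1. State: Xander=1, Zoe=2, Grace=1
Event 5 (Zoe -> Xander, 2): Zoe: 2 -> 0, Xander: 1 -> 3. State: Xander=3, Zoe=0, Grace=1
Event 6 (Zoe +4): Zoe: 0 -> 4. State: Xander=3, Zoe=4, Grace=1
Event 7 (Zoe +3): Zoe: 4 -> 7. State: Xander=3, Zoe=7, Grace=1
Event 8 (Xander -2): Xander: 3 -> 1. State: Xander=1, Zoe=7, Grace=1
Event 9 (Xander -> Grace, 1): Xander: 1 -> 0, Grace: 1 -> 2. State: Xander=0, Zoe=7, Grace=2
Event 10 (Zoe -> Grace, 1): Zoe: 7 -> 6, Grace: 2 -> 3. State: Xander=0, Zoe=6, Grace=3
Event 11 (Xander +2): Xander: 0 -> 2. State: Xander=2, Zoe=6, Grace=3
Event 12 (Xander +3): Xander: 2 -> 5. State: Xander=5, Zoe=6, Grace=3

Grace's final count: 3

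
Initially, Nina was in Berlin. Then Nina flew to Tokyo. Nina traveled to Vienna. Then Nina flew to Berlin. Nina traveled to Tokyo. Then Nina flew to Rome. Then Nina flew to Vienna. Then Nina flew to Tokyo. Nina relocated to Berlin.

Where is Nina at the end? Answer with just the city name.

Answer: Berlin

Derivation:
Tracking Nina's location:
Start: Nina is in Berlin.
After move 1: Berlin -> Tokyo. Nina is in Tokyo.
After move 2: Tokyo -> Vienna. Nina is in Vienna.
After move 3: Vienna -> Berlin. Nina is in Berlin.
After move 4: Berlin -> Tokyo. Nina is in Tokyo.
After move 5: Tokyo -> Rome. Nina is in Rome.
After move 6: Rome -> Vienna. Nina is in Vienna.
After move 7: Vienna -> Tokyo. Nina is in Tokyo.
After move 8: Tokyo -> Berlin. Nina is in Berlin.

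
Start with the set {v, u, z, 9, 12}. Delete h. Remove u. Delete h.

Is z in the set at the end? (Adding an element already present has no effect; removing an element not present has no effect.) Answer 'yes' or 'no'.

Answer: yes

Derivation:
Tracking the set through each operation:
Start: {12, 9, u, v, z}
Event 1 (remove h): not present, no change. Set: {12, 9, u, v, z}
Event 2 (remove u): removed. Set: {12, 9, v, z}
Event 3 (remove h): not present, no change. Set: {12, 9, v, z}

Final set: {12, 9, v, z} (size 4)
z is in the final set.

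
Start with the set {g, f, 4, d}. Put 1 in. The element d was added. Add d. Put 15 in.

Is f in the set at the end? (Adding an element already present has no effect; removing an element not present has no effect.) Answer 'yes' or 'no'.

Answer: yes

Derivation:
Tracking the set through each operation:
Start: {4, d, f, g}
Event 1 (add 1): added. Set: {1, 4, d, f, g}
Event 2 (add d): already present, no change. Set: {1, 4, d, f, g}
Event 3 (add d): already present, no change. Set: {1, 4, d, f, g}
Event 4 (add 15): added. Set: {1, 15, 4, d, f, g}

Final set: {1, 15, 4, d, f, g} (size 6)
f is in the final set.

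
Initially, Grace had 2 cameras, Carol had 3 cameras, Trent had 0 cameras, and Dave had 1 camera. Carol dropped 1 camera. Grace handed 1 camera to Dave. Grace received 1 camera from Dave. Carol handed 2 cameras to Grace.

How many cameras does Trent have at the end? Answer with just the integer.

Tracking counts step by step:
Start: Grace=2, Carol=3, Trent=0, Dave=1
Event 1 (Carol -1): Carol: 3 -> 2. State: Grace=2, Carol=2, Trent=0, Dave=1
Event 2 (Grace -> Dave, 1): Grace: 2 -> 1, Dave: 1 -> 2. State: Grace=1, Carol=2, Trent=0, Dave=2
Event 3 (Dave -> Grace, 1): Dave: 2 -> 1, Grace: 1 -> 2. State: Grace=2, Carol=2, Trent=0, Dave=1
Event 4 (Carol -> Grace, 2): Carol: 2 -> 0, Grace: 2 -> 4. State: Grace=4, Carol=0, Trent=0, Dave=1

Trent's final count: 0

Answer: 0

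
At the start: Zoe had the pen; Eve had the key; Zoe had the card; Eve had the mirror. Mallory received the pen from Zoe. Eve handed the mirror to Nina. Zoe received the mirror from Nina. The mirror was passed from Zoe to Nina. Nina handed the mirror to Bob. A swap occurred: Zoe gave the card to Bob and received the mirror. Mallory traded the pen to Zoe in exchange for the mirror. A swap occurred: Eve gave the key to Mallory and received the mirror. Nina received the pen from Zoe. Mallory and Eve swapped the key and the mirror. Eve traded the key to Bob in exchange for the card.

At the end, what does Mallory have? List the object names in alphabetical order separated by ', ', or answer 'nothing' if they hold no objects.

Tracking all object holders:
Start: pen:Zoe, key:Eve, card:Zoe, mirror:Eve
Event 1 (give pen: Zoe -> Mallory). State: pen:Mallory, key:Eve, card:Zoe, mirror:Eve
Event 2 (give mirror: Eve -> Nina). State: pen:Mallory, key:Eve, card:Zoe, mirror:Nina
Event 3 (give mirror: Nina -> Zoe). State: pen:Mallory, key:Eve, card:Zoe, mirror:Zoe
Event 4 (give mirror: Zoe -> Nina). State: pen:Mallory, key:Eve, card:Zoe, mirror:Nina
Event 5 (give mirror: Nina -> Bob). State: pen:Mallory, key:Eve, card:Zoe, mirror:Bob
Event 6 (swap card<->mirror: now card:Bob, mirror:Zoe). State: pen:Mallory, key:Eve, card:Bob, mirror:Zoe
Event 7 (swap pen<->mirror: now pen:Zoe, mirror:Mallory). State: pen:Zoe, key:Eve, card:Bob, mirror:Mallory
Event 8 (swap key<->mirror: now key:Mallory, mirror:Eve). State: pen:Zoe, key:Mallory, card:Bob, mirror:Eve
Event 9 (give pen: Zoe -> Nina). State: pen:Nina, key:Mallory, card:Bob, mirror:Eve
Event 10 (swap key<->mirror: now key:Eve, mirror:Mallory). State: pen:Nina, key:Eve, card:Bob, mirror:Mallory
Event 11 (swap key<->card: now key:Bob, card:Eve). State: pen:Nina, key:Bob, card:Eve, mirror:Mallory

Final state: pen:Nina, key:Bob, card:Eve, mirror:Mallory
Mallory holds: mirror.

Answer: mirror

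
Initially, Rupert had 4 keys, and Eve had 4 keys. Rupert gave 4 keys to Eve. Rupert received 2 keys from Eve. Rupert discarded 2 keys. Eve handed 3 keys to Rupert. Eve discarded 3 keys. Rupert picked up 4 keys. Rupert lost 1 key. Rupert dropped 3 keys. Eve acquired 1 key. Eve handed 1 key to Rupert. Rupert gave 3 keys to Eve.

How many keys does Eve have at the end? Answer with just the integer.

Answer: 3

Derivation:
Tracking counts step by step:
Start: Rupert=4, Eve=4
Event 1 (Rupert -> Eve, 4): Rupert: 4 -> 0, Eve: 4 -> 8. State: Rupert=0, Eve=8
Event 2 (Eve -> Rupert, 2): Eve: 8 -> 6, Rupert: 0 -> 2. State: Rupert=2, Eve=6
Event 3 (Rupert -2): Rupert: 2 -> 0. State: Rupert=0, Eve=6
Event 4 (Eve -> Rupert, 3): Eve: 6 -> 3, Rupert: 0 -> 3. State: Rupert=3, Eve=3
Event 5 (Eve -3): Eve: 3 -> 0. State: Rupert=3, Eve=0
Event 6 (Rupert +4): Rupert: 3 -> 7. State: Rupert=7, Eve=0
Event 7 (Rupert -1): Rupert: 7 -> 6. State: Rupert=6, Eve=0
Event 8 (Rupert -3): Rupert: 6 -> 3. State: Rupert=3, Eve=0
Event 9 (Eve +1): Eve: 0 -> 1. State: Rupert=3, Eve=1
Event 10 (Eve -> Rupert, 1): Eve: 1 -> 0, Rupert: 3 -> 4. State: Rupert=4, Eve=0
Event 11 (Rupert -> Eve, 3): Rupert: 4 -> 1, Eve: 0 -> 3. State: Rupert=1, Eve=3

Eve's final count: 3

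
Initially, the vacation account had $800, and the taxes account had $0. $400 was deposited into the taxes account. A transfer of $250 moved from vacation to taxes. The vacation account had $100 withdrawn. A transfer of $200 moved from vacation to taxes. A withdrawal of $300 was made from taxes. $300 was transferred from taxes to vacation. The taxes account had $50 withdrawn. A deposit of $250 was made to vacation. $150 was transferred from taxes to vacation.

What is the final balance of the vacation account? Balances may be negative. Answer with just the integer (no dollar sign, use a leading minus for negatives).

Answer: 950

Derivation:
Tracking account balances step by step:
Start: vacation=800, taxes=0
Event 1 (deposit 400 to taxes): taxes: 0 + 400 = 400. Balances: vacation=800, taxes=400
Event 2 (transfer 250 vacation -> taxes): vacation: 800 - 250 = 550, taxes: 400 + 250 = 650. Balances: vacation=550, taxes=650
Event 3 (withdraw 100 from vacation): vacation: 550 - 100 = 450. Balances: vacation=450, taxes=650
Event 4 (transfer 200 vacation -> taxes): vacation: 450 - 200 = 250, taxes: 650 + 200 = 850. Balances: vacation=250, taxes=850
Event 5 (withdraw 300 from taxes): taxes: 850 - 300 = 550. Balances: vacation=250, taxes=550
Event 6 (transfer 300 taxes -> vacation): taxes: 550 - 300 = 250, vacation: 250 + 300 = 550. Balances: vacation=550, taxes=250
Event 7 (withdraw 50 from taxes): taxes: 250 - 50 = 200. Balances: vacation=550, taxes=200
Event 8 (deposit 250 to vacation): vacation: 550 + 250 = 800. Balances: vacation=800, taxes=200
Event 9 (transfer 150 taxes -> vacation): taxes: 200 - 150 = 50, vacation: 800 + 150 = 950. Balances: vacation=950, taxes=50

Final balance of vacation: 950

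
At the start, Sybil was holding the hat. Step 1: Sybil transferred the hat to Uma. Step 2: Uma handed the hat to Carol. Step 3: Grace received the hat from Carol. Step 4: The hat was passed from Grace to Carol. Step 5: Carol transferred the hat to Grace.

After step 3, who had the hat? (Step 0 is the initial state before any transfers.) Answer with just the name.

Answer: Grace

Derivation:
Tracking the hat holder through step 3:
After step 0 (start): Sybil
After step 1: Uma
After step 2: Carol
After step 3: Grace

At step 3, the holder is Grace.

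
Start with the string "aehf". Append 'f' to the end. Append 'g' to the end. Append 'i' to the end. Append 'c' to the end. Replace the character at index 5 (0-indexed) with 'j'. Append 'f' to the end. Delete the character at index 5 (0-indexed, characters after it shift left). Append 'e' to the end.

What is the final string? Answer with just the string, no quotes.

Answer: aehfficfe

Derivation:
Applying each edit step by step:
Start: "aehf"
Op 1 (append 'f'): "aehf" -> "aehff"
Op 2 (append 'g'): "aehff" -> "aehffg"
Op 3 (append 'i'): "aehffg" -> "aehffgi"
Op 4 (append 'c'): "aehffgi" -> "aehffgic"
Op 5 (replace idx 5: 'g' -> 'j'): "aehffgic" -> "aehffjic"
Op 6 (append 'f'): "aehffjic" -> "aehffjicf"
Op 7 (delete idx 5 = 'j'): "aehffjicf" -> "aehfficf"
Op 8 (append 'e'): "aehfficf" -> "aehfficfe"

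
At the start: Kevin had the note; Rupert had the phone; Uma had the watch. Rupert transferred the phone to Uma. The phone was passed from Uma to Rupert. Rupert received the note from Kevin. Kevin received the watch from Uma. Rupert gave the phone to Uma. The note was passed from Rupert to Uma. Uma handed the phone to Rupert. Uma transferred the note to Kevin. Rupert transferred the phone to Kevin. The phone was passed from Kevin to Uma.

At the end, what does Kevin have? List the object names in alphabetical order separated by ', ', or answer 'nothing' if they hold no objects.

Answer: note, watch

Derivation:
Tracking all object holders:
Start: note:Kevin, phone:Rupert, watch:Uma
Event 1 (give phone: Rupert -> Uma). State: note:Kevin, phone:Uma, watch:Uma
Event 2 (give phone: Uma -> Rupert). State: note:Kevin, phone:Rupert, watch:Uma
Event 3 (give note: Kevin -> Rupert). State: note:Rupert, phone:Rupert, watch:Uma
Event 4 (give watch: Uma -> Kevin). State: note:Rupert, phone:Rupert, watch:Kevin
Event 5 (give phone: Rupert -> Uma). State: note:Rupert, phone:Uma, watch:Kevin
Event 6 (give note: Rupert -> Uma). State: note:Uma, phone:Uma, watch:Kevin
Event 7 (give phone: Uma -> Rupert). State: note:Uma, phone:Rupert, watch:Kevin
Event 8 (give note: Uma -> Kevin). State: note:Kevin, phone:Rupert, watch:Kevin
Event 9 (give phone: Rupert -> Kevin). State: note:Kevin, phone:Kevin, watch:Kevin
Event 10 (give phone: Kevin -> Uma). State: note:Kevin, phone:Uma, watch:Kevin

Final state: note:Kevin, phone:Uma, watch:Kevin
Kevin holds: note, watch.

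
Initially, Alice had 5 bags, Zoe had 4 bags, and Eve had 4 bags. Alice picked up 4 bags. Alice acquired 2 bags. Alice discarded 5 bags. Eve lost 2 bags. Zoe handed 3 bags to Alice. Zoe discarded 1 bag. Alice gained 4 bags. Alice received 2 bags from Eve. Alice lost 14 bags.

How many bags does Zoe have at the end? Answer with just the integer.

Answer: 0

Derivation:
Tracking counts step by step:
Start: Alice=5, Zoe=4, Eve=4
Event 1 (Alice +4): Alice: 5 -> 9. State: Alice=9, Zoe=4, Eve=4
Event 2 (Alice +2): Alice: 9 -> 11. State: Alice=11, Zoe=4, Eve=4
Event 3 (Alice -5): Alice: 11 -> 6. State: Alice=6, Zoe=4, Eve=4
Event 4 (Eve -2): Eve: 4 -> 2. State: Alice=6, Zoe=4, Eve=2
Event 5 (Zoe -> Alice, 3): Zoe: 4 -> 1, Alice: 6 -> 9. State: Alice=9, Zoe=1, Eve=2
Event 6 (Zoe -1): Zoe: 1 -> 0. State: Alice=9, Zoe=0, Eve=2
Event 7 (Alice +4): Alice: 9 -> 13. State: Alice=13, Zoe=0, Eve=2
Event 8 (Eve -> Alice, 2): Eve: 2 -> 0, Alice: 13 -> 15. State: Alice=15, Zoe=0, Eve=0
Event 9 (Alice -14): Alice: 15 -> 1. State: Alice=1, Zoe=0, Eve=0

Zoe's final count: 0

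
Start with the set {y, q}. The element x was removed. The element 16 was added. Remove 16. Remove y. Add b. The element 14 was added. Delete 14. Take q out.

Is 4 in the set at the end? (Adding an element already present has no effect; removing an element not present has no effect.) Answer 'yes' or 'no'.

Tracking the set through each operation:
Start: {q, y}
Event 1 (remove x): not present, no change. Set: {q, y}
Event 2 (add 16): added. Set: {16, q, y}
Event 3 (remove 16): removed. Set: {q, y}
Event 4 (remove y): removed. Set: {q}
Event 5 (add b): added. Set: {b, q}
Event 6 (add 14): added. Set: {14, b, q}
Event 7 (remove 14): removed. Set: {b, q}
Event 8 (remove q): removed. Set: {b}

Final set: {b} (size 1)
4 is NOT in the final set.

Answer: no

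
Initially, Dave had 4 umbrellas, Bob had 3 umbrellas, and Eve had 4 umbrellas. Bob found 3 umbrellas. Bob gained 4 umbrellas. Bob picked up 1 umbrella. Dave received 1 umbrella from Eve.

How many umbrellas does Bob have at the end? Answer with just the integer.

Answer: 11

Derivation:
Tracking counts step by step:
Start: Dave=4, Bob=3, Eve=4
Event 1 (Bob +3): Bob: 3 -> 6. State: Dave=4, Bob=6, Eve=4
Event 2 (Bob +4): Bob: 6 -> 10. State: Dave=4, Bob=10, Eve=4
Event 3 (Bob +1): Bob: 10 -> 11. State: Dave=4, Bob=11, Eve=4
Event 4 (Eve -> Dave, 1): Eve: 4 -> 3, Dave: 4 -> 5. State: Dave=5, Bob=11, Eve=3

Bob's final count: 11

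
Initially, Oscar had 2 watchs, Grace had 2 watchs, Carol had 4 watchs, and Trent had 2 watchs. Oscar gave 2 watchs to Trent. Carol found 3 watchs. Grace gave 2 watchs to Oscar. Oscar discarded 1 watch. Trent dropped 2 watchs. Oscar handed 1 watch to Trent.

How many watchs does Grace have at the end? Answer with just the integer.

Answer: 0

Derivation:
Tracking counts step by step:
Start: Oscar=2, Grace=2, Carol=4, Trent=2
Event 1 (Oscar -> Trent, 2): Oscar: 2 -> 0, Trent: 2 -> 4. State: Oscar=0, Grace=2, Carol=4, Trent=4
Event 2 (Carol +3): Carol: 4 -> 7. State: Oscar=0, Grace=2, Carol=7, Trent=4
Event 3 (Grace -> Oscar, 2): Grace: 2 -> 0, Oscar: 0 -> 2. State: Oscar=2, Grace=0, Carol=7, Trent=4
Event 4 (Oscar -1): Oscar: 2 -> 1. State: Oscar=1, Grace=0, Carol=7, Trent=4
Event 5 (Trent -2): Trent: 4 -> 2. State: Oscar=1, Grace=0, Carol=7, Trent=2
Event 6 (Oscar -> Trent, 1): Oscar: 1 -> 0, Trent: 2 -> 3. State: Oscar=0, Grace=0, Carol=7, Trent=3

Grace's final count: 0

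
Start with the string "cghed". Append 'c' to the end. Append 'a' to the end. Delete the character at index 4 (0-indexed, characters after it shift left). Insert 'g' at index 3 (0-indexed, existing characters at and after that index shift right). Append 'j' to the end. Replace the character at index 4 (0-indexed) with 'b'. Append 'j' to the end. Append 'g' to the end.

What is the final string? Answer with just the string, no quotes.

Applying each edit step by step:
Start: "cghed"
Op 1 (append 'c'): "cghed" -> "cghedc"
Op 2 (append 'a'): "cghedc" -> "cghedca"
Op 3 (delete idx 4 = 'd'): "cghedca" -> "cgheca"
Op 4 (insert 'g' at idx 3): "cgheca" -> "cghgeca"
Op 5 (append 'j'): "cghgeca" -> "cghgecaj"
Op 6 (replace idx 4: 'e' -> 'b'): "cghgecaj" -> "cghgbcaj"
Op 7 (append 'j'): "cghgbcaj" -> "cghgbcajj"
Op 8 (append 'g'): "cghgbcajj" -> "cghgbcajjg"

Answer: cghgbcajjg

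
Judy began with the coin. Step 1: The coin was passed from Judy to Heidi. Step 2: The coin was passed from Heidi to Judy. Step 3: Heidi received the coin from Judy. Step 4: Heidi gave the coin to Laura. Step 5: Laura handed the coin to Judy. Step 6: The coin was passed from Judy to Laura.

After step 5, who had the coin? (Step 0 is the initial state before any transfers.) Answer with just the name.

Tracking the coin holder through step 5:
After step 0 (start): Judy
After step 1: Heidi
After step 2: Judy
After step 3: Heidi
After step 4: Laura
After step 5: Judy

At step 5, the holder is Judy.

Answer: Judy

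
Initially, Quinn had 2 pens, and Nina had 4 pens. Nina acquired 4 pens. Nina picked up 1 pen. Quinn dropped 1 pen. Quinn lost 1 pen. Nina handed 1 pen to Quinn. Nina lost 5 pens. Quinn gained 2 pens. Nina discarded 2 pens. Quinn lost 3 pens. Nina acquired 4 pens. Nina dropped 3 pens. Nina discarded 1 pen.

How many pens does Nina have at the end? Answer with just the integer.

Answer: 1

Derivation:
Tracking counts step by step:
Start: Quinn=2, Nina=4
Event 1 (Nina +4): Nina: 4 -> 8. State: Quinn=2, Nina=8
Event 2 (Nina +1): Nina: 8 -> 9. State: Quinn=2, Nina=9
Event 3 (Quinn -1): Quinn: 2 -> 1. State: Quinn=1, Nina=9
Event 4 (Quinn -1): Quinn: 1 -> 0. State: Quinn=0, Nina=9
Event 5 (Nina -> Quinn, 1): Nina: 9 -> 8, Quinn: 0 -> 1. State: Quinn=1, Nina=8
Event 6 (Nina -5): Nina: 8 -> 3. State: Quinn=1, Nina=3
Event 7 (Quinn +2): Quinn: 1 -> 3. State: Quinn=3, Nina=3
Event 8 (Nina -2): Nina: 3 -> 1. State: Quinn=3, Nina=1
Event 9 (Quinn -3): Quinn: 3 -> 0. State: Quinn=0, Nina=1
Event 10 (Nina +4): Nina: 1 -> 5. State: Quinn=0, Nina=5
Event 11 (Nina -3): Nina: 5 -> 2. State: Quinn=0, Nina=2
Event 12 (Nina -1): Nina: 2 -> 1. State: Quinn=0, Nina=1

Nina's final count: 1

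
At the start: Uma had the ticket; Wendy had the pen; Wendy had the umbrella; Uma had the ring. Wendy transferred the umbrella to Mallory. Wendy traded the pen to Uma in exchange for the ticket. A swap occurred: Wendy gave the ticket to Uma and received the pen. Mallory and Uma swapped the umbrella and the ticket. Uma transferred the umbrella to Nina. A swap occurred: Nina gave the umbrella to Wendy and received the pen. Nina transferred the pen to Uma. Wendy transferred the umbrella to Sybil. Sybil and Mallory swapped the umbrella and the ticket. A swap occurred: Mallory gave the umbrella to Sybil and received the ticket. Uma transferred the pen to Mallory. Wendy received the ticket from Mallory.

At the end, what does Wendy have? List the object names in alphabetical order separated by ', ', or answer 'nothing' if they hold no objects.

Answer: ticket

Derivation:
Tracking all object holders:
Start: ticket:Uma, pen:Wendy, umbrella:Wendy, ring:Uma
Event 1 (give umbrella: Wendy -> Mallory). State: ticket:Uma, pen:Wendy, umbrella:Mallory, ring:Uma
Event 2 (swap pen<->ticket: now pen:Uma, ticket:Wendy). State: ticket:Wendy, pen:Uma, umbrella:Mallory, ring:Uma
Event 3 (swap ticket<->pen: now ticket:Uma, pen:Wendy). State: ticket:Uma, pen:Wendy, umbrella:Mallory, ring:Uma
Event 4 (swap umbrella<->ticket: now umbrella:Uma, ticket:Mallory). State: ticket:Mallory, pen:Wendy, umbrella:Uma, ring:Uma
Event 5 (give umbrella: Uma -> Nina). State: ticket:Mallory, pen:Wendy, umbrella:Nina, ring:Uma
Event 6 (swap umbrella<->pen: now umbrella:Wendy, pen:Nina). State: ticket:Mallory, pen:Nina, umbrella:Wendy, ring:Uma
Event 7 (give pen: Nina -> Uma). State: ticket:Mallory, pen:Uma, umbrella:Wendy, ring:Uma
Event 8 (give umbrella: Wendy -> Sybil). State: ticket:Mallory, pen:Uma, umbrella:Sybil, ring:Uma
Event 9 (swap umbrella<->ticket: now umbrella:Mallory, ticket:Sybil). State: ticket:Sybil, pen:Uma, umbrella:Mallory, ring:Uma
Event 10 (swap umbrella<->ticket: now umbrella:Sybil, ticket:Mallory). State: ticket:Mallory, pen:Uma, umbrella:Sybil, ring:Uma
Event 11 (give pen: Uma -> Mallory). State: ticket:Mallory, pen:Mallory, umbrella:Sybil, ring:Uma
Event 12 (give ticket: Mallory -> Wendy). State: ticket:Wendy, pen:Mallory, umbrella:Sybil, ring:Uma

Final state: ticket:Wendy, pen:Mallory, umbrella:Sybil, ring:Uma
Wendy holds: ticket.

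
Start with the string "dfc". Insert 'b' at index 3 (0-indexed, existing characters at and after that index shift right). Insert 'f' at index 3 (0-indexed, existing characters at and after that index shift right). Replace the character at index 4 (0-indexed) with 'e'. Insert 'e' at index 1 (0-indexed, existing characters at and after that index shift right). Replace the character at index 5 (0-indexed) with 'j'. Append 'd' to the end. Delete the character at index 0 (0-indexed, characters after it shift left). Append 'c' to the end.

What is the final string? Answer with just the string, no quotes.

Applying each edit step by step:
Start: "dfc"
Op 1 (insert 'b' at idx 3): "dfc" -> "dfcb"
Op 2 (insert 'f' at idx 3): "dfcb" -> "dfcfb"
Op 3 (replace idx 4: 'b' -> 'e'): "dfcfb" -> "dfcfe"
Op 4 (insert 'e' at idx 1): "dfcfe" -> "defcfe"
Op 5 (replace idx 5: 'e' -> 'j'): "defcfe" -> "defcfj"
Op 6 (append 'd'): "defcfj" -> "defcfjd"
Op 7 (delete idx 0 = 'd'): "defcfjd" -> "efcfjd"
Op 8 (append 'c'): "efcfjd" -> "efcfjdc"

Answer: efcfjdc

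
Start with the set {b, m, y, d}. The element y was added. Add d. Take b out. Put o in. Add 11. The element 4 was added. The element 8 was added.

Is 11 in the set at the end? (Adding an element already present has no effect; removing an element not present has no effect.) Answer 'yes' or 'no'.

Tracking the set through each operation:
Start: {b, d, m, y}
Event 1 (add y): already present, no change. Set: {b, d, m, y}
Event 2 (add d): already present, no change. Set: {b, d, m, y}
Event 3 (remove b): removed. Set: {d, m, y}
Event 4 (add o): added. Set: {d, m, o, y}
Event 5 (add 11): added. Set: {11, d, m, o, y}
Event 6 (add 4): added. Set: {11, 4, d, m, o, y}
Event 7 (add 8): added. Set: {11, 4, 8, d, m, o, y}

Final set: {11, 4, 8, d, m, o, y} (size 7)
11 is in the final set.

Answer: yes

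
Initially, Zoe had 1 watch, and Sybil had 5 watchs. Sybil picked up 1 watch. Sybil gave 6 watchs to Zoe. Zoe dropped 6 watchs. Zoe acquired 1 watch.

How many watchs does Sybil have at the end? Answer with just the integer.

Answer: 0

Derivation:
Tracking counts step by step:
Start: Zoe=1, Sybil=5
Event 1 (Sybil +1): Sybil: 5 -> 6. State: Zoe=1, Sybil=6
Event 2 (Sybil -> Zoe, 6): Sybil: 6 -> 0, Zoe: 1 -> 7. State: Zoe=7, Sybil=0
Event 3 (Zoe -6): Zoe: 7 -> 1. State: Zoe=1, Sybil=0
Event 4 (Zoe +1): Zoe: 1 -> 2. State: Zoe=2, Sybil=0

Sybil's final count: 0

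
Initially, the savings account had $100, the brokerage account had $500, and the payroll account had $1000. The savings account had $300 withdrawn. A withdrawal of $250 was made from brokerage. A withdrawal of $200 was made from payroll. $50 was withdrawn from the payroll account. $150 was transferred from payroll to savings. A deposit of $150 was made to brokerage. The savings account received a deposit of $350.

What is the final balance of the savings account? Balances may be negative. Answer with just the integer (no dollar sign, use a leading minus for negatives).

Answer: 300

Derivation:
Tracking account balances step by step:
Start: savings=100, brokerage=500, payroll=1000
Event 1 (withdraw 300 from savings): savings: 100 - 300 = -200. Balances: savings=-200, brokerage=500, payroll=1000
Event 2 (withdraw 250 from brokerage): brokerage: 500 - 250 = 250. Balances: savings=-200, brokerage=250, payroll=1000
Event 3 (withdraw 200 from payroll): payroll: 1000 - 200 = 800. Balances: savings=-200, brokerage=250, payroll=800
Event 4 (withdraw 50 from payroll): payroll: 800 - 50 = 750. Balances: savings=-200, brokerage=250, payroll=750
Event 5 (transfer 150 payroll -> savings): payroll: 750 - 150 = 600, savings: -200 + 150 = -50. Balances: savings=-50, brokerage=250, payroll=600
Event 6 (deposit 150 to brokerage): brokerage: 250 + 150 = 400. Balances: savings=-50, brokerage=400, payroll=600
Event 7 (deposit 350 to savings): savings: -50 + 350 = 300. Balances: savings=300, brokerage=400, payroll=600

Final balance of savings: 300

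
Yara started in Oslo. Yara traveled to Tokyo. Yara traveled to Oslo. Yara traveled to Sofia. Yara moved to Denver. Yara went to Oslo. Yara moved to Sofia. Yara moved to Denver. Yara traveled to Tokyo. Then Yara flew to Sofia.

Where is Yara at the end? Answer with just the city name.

Tracking Yara's location:
Start: Yara is in Oslo.
After move 1: Oslo -> Tokyo. Yara is in Tokyo.
After move 2: Tokyo -> Oslo. Yara is in Oslo.
After move 3: Oslo -> Sofia. Yara is in Sofia.
After move 4: Sofia -> Denver. Yara is in Denver.
After move 5: Denver -> Oslo. Yara is in Oslo.
After move 6: Oslo -> Sofia. Yara is in Sofia.
After move 7: Sofia -> Denver. Yara is in Denver.
After move 8: Denver -> Tokyo. Yara is in Tokyo.
After move 9: Tokyo -> Sofia. Yara is in Sofia.

Answer: Sofia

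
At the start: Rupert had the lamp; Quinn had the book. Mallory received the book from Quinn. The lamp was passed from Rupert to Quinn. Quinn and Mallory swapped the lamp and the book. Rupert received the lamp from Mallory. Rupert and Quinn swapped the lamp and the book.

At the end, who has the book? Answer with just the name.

Tracking all object holders:
Start: lamp:Rupert, book:Quinn
Event 1 (give book: Quinn -> Mallory). State: lamp:Rupert, book:Mallory
Event 2 (give lamp: Rupert -> Quinn). State: lamp:Quinn, book:Mallory
Event 3 (swap lamp<->book: now lamp:Mallory, book:Quinn). State: lamp:Mallory, book:Quinn
Event 4 (give lamp: Mallory -> Rupert). State: lamp:Rupert, book:Quinn
Event 5 (swap lamp<->book: now lamp:Quinn, book:Rupert). State: lamp:Quinn, book:Rupert

Final state: lamp:Quinn, book:Rupert
The book is held by Rupert.

Answer: Rupert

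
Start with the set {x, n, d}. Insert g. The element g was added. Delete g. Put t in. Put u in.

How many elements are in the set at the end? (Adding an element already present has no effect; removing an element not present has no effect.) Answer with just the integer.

Tracking the set through each operation:
Start: {d, n, x}
Event 1 (add g): added. Set: {d, g, n, x}
Event 2 (add g): already present, no change. Set: {d, g, n, x}
Event 3 (remove g): removed. Set: {d, n, x}
Event 4 (add t): added. Set: {d, n, t, x}
Event 5 (add u): added. Set: {d, n, t, u, x}

Final set: {d, n, t, u, x} (size 5)

Answer: 5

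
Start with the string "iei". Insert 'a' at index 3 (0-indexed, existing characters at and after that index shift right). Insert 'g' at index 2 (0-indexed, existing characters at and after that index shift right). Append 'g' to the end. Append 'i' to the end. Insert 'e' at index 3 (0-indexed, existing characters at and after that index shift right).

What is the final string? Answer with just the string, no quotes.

Answer: iegeiagi

Derivation:
Applying each edit step by step:
Start: "iei"
Op 1 (insert 'a' at idx 3): "iei" -> "ieia"
Op 2 (insert 'g' at idx 2): "ieia" -> "iegia"
Op 3 (append 'g'): "iegia" -> "iegiag"
Op 4 (append 'i'): "iegiag" -> "iegiagi"
Op 5 (insert 'e' at idx 3): "iegiagi" -> "iegeiagi"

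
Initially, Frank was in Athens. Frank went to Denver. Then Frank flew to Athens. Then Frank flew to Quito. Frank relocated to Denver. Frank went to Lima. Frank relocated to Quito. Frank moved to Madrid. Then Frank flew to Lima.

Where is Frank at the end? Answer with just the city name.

Answer: Lima

Derivation:
Tracking Frank's location:
Start: Frank is in Athens.
After move 1: Athens -> Denver. Frank is in Denver.
After move 2: Denver -> Athens. Frank is in Athens.
After move 3: Athens -> Quito. Frank is in Quito.
After move 4: Quito -> Denver. Frank is in Denver.
After move 5: Denver -> Lima. Frank is in Lima.
After move 6: Lima -> Quito. Frank is in Quito.
After move 7: Quito -> Madrid. Frank is in Madrid.
After move 8: Madrid -> Lima. Frank is in Lima.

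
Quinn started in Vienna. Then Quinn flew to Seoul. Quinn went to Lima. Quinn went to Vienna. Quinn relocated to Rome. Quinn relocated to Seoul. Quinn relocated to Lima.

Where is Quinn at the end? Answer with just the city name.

Tracking Quinn's location:
Start: Quinn is in Vienna.
After move 1: Vienna -> Seoul. Quinn is in Seoul.
After move 2: Seoul -> Lima. Quinn is in Lima.
After move 3: Lima -> Vienna. Quinn is in Vienna.
After move 4: Vienna -> Rome. Quinn is in Rome.
After move 5: Rome -> Seoul. Quinn is in Seoul.
After move 6: Seoul -> Lima. Quinn is in Lima.

Answer: Lima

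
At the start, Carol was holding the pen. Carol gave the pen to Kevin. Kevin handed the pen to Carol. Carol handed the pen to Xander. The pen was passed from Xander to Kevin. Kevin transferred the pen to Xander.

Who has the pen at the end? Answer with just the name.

Answer: Xander

Derivation:
Tracking the pen through each event:
Start: Carol has the pen.
After event 1: Kevin has the pen.
After event 2: Carol has the pen.
After event 3: Xander has the pen.
After event 4: Kevin has the pen.
After event 5: Xander has the pen.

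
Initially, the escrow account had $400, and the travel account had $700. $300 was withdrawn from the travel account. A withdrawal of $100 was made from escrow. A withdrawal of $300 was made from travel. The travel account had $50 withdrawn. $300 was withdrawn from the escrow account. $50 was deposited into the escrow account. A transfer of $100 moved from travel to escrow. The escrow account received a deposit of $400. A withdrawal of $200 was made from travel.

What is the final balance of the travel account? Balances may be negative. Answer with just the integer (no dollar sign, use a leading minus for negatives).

Tracking account balances step by step:
Start: escrow=400, travel=700
Event 1 (withdraw 300 from travel): travel: 700 - 300 = 400. Balances: escrow=400, travel=400
Event 2 (withdraw 100 from escrow): escrow: 400 - 100 = 300. Balances: escrow=300, travel=400
Event 3 (withdraw 300 from travel): travel: 400 - 300 = 100. Balances: escrow=300, travel=100
Event 4 (withdraw 50 from travel): travel: 100 - 50 = 50. Balances: escrow=300, travel=50
Event 5 (withdraw 300 from escrow): escrow: 300 - 300 = 0. Balances: escrow=0, travel=50
Event 6 (deposit 50 to escrow): escrow: 0 + 50 = 50. Balances: escrow=50, travel=50
Event 7 (transfer 100 travel -> escrow): travel: 50 - 100 = -50, escrow: 50 + 100 = 150. Balances: escrow=150, travel=-50
Event 8 (deposit 400 to escrow): escrow: 150 + 400 = 550. Balances: escrow=550, travel=-50
Event 9 (withdraw 200 from travel): travel: -50 - 200 = -250. Balances: escrow=550, travel=-250

Final balance of travel: -250

Answer: -250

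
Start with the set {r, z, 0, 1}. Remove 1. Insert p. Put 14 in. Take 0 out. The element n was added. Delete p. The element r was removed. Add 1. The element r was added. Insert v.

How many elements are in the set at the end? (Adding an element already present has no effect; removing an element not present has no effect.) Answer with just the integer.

Tracking the set through each operation:
Start: {0, 1, r, z}
Event 1 (remove 1): removed. Set: {0, r, z}
Event 2 (add p): added. Set: {0, p, r, z}
Event 3 (add 14): added. Set: {0, 14, p, r, z}
Event 4 (remove 0): removed. Set: {14, p, r, z}
Event 5 (add n): added. Set: {14, n, p, r, z}
Event 6 (remove p): removed. Set: {14, n, r, z}
Event 7 (remove r): removed. Set: {14, n, z}
Event 8 (add 1): added. Set: {1, 14, n, z}
Event 9 (add r): added. Set: {1, 14, n, r, z}
Event 10 (add v): added. Set: {1, 14, n, r, v, z}

Final set: {1, 14, n, r, v, z} (size 6)

Answer: 6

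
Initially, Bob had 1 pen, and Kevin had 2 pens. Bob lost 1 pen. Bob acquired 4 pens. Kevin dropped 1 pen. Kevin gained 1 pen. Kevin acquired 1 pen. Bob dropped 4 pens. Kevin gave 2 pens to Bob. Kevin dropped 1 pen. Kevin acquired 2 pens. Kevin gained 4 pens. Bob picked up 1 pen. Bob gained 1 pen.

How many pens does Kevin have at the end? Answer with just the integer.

Answer: 6

Derivation:
Tracking counts step by step:
Start: Bob=1, Kevin=2
Event 1 (Bob -1): Bob: 1 -> 0. State: Bob=0, Kevin=2
Event 2 (Bob +4): Bob: 0 -> 4. State: Bob=4, Kevin=2
Event 3 (Kevin -1): Kevin: 2 -> 1. State: Bob=4, Kevin=1
Event 4 (Kevin +1): Kevin: 1 -> 2. State: Bob=4, Kevin=2
Event 5 (Kevin +1): Kevin: 2 -> 3. State: Bob=4, Kevin=3
Event 6 (Bob -4): Bob: 4 -> 0. State: Bob=0, Kevin=3
Event 7 (Kevin -> Bob, 2): Kevin: 3 -> 1, Bob: 0 -> 2. State: Bob=2, Kevin=1
Event 8 (Kevin -1): Kevin: 1 -> 0. State: Bob=2, Kevin=0
Event 9 (Kevin +2): Kevin: 0 -> 2. State: Bob=2, Kevin=2
Event 10 (Kevin +4): Kevin: 2 -> 6. State: Bob=2, Kevin=6
Event 11 (Bob +1): Bob: 2 -> 3. State: Bob=3, Kevin=6
Event 12 (Bob +1): Bob: 3 -> 4. State: Bob=4, Kevin=6

Kevin's final count: 6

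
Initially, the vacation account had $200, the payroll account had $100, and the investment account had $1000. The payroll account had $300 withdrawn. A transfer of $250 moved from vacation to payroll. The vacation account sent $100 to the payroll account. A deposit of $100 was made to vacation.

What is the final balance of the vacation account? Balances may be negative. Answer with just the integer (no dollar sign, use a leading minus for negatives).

Answer: -50

Derivation:
Tracking account balances step by step:
Start: vacation=200, payroll=100, investment=1000
Event 1 (withdraw 300 from payroll): payroll: 100 - 300 = -200. Balances: vacation=200, payroll=-200, investment=1000
Event 2 (transfer 250 vacation -> payroll): vacation: 200 - 250 = -50, payroll: -200 + 250 = 50. Balances: vacation=-50, payroll=50, investment=1000
Event 3 (transfer 100 vacation -> payroll): vacation: -50 - 100 = -150, payroll: 50 + 100 = 150. Balances: vacation=-150, payroll=150, investment=1000
Event 4 (deposit 100 to vacation): vacation: -150 + 100 = -50. Balances: vacation=-50, payroll=150, investment=1000

Final balance of vacation: -50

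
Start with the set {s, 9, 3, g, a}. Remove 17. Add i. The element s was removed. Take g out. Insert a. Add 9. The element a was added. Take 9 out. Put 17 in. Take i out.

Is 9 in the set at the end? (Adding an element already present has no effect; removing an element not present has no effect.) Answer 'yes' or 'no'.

Tracking the set through each operation:
Start: {3, 9, a, g, s}
Event 1 (remove 17): not present, no change. Set: {3, 9, a, g, s}
Event 2 (add i): added. Set: {3, 9, a, g, i, s}
Event 3 (remove s): removed. Set: {3, 9, a, g, i}
Event 4 (remove g): removed. Set: {3, 9, a, i}
Event 5 (add a): already present, no change. Set: {3, 9, a, i}
Event 6 (add 9): already present, no change. Set: {3, 9, a, i}
Event 7 (add a): already present, no change. Set: {3, 9, a, i}
Event 8 (remove 9): removed. Set: {3, a, i}
Event 9 (add 17): added. Set: {17, 3, a, i}
Event 10 (remove i): removed. Set: {17, 3, a}

Final set: {17, 3, a} (size 3)
9 is NOT in the final set.

Answer: no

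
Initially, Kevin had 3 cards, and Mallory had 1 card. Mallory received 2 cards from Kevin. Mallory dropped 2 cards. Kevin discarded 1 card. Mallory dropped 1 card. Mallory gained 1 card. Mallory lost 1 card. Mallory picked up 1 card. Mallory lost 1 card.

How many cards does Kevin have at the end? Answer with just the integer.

Answer: 0

Derivation:
Tracking counts step by step:
Start: Kevin=3, Mallory=1
Event 1 (Kevin -> Mallory, 2): Kevin: 3 -> 1, Mallory: 1 -> 3. State: Kevin=1, Mallory=3
Event 2 (Mallory -2): Mallory: 3 -> 1. State: Kevin=1, Mallory=1
Event 3 (Kevin -1): Kevin: 1 -> 0. State: Kevin=0, Mallory=1
Event 4 (Mallory -1): Mallory: 1 -> 0. State: Kevin=0, Mallory=0
Event 5 (Mallory +1): Mallory: 0 -> 1. State: Kevin=0, Mallory=1
Event 6 (Mallory -1): Mallory: 1 -> 0. State: Kevin=0, Mallory=0
Event 7 (Mallory +1): Mallory: 0 -> 1. State: Kevin=0, Mallory=1
Event 8 (Mallory -1): Mallory: 1 -> 0. State: Kevin=0, Mallory=0

Kevin's final count: 0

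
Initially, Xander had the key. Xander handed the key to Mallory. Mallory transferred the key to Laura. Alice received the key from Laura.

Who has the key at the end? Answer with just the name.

Tracking the key through each event:
Start: Xander has the key.
After event 1: Mallory has the key.
After event 2: Laura has the key.
After event 3: Alice has the key.

Answer: Alice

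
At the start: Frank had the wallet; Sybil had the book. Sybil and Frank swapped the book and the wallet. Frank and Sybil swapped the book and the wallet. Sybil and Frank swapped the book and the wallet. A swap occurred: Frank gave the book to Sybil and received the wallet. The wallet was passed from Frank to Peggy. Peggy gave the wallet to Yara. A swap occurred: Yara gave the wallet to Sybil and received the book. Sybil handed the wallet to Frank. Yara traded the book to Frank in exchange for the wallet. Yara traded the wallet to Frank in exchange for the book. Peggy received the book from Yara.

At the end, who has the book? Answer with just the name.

Tracking all object holders:
Start: wallet:Frank, book:Sybil
Event 1 (swap book<->wallet: now book:Frank, wallet:Sybil). State: wallet:Sybil, book:Frank
Event 2 (swap book<->wallet: now book:Sybil, wallet:Frank). State: wallet:Frank, book:Sybil
Event 3 (swap book<->wallet: now book:Frank, wallet:Sybil). State: wallet:Sybil, book:Frank
Event 4 (swap book<->wallet: now book:Sybil, wallet:Frank). State: wallet:Frank, book:Sybil
Event 5 (give wallet: Frank -> Peggy). State: wallet:Peggy, book:Sybil
Event 6 (give wallet: Peggy -> Yara). State: wallet:Yara, book:Sybil
Event 7 (swap wallet<->book: now wallet:Sybil, book:Yara). State: wallet:Sybil, book:Yara
Event 8 (give wallet: Sybil -> Frank). State: wallet:Frank, book:Yara
Event 9 (swap book<->wallet: now book:Frank, wallet:Yara). State: wallet:Yara, book:Frank
Event 10 (swap wallet<->book: now wallet:Frank, book:Yara). State: wallet:Frank, book:Yara
Event 11 (give book: Yara -> Peggy). State: wallet:Frank, book:Peggy

Final state: wallet:Frank, book:Peggy
The book is held by Peggy.

Answer: Peggy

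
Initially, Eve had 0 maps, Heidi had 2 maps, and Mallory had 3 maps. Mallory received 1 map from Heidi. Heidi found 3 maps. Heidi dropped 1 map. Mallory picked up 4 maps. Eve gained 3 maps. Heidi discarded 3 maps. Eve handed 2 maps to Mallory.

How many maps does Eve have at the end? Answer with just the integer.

Tracking counts step by step:
Start: Eve=0, Heidi=2, Mallory=3
Event 1 (Heidi -> Mallory, 1): Heidi: 2 -> 1, Mallory: 3 -> 4. State: Eve=0, Heidi=1, Mallory=4
Event 2 (Heidi +3): Heidi: 1 -> 4. State: Eve=0, Heidi=4, Mallory=4
Event 3 (Heidi -1): Heidi: 4 -> 3. State: Eve=0, Heidi=3, Mallory=4
Event 4 (Mallory +4): Mallory: 4 -> 8. State: Eve=0, Heidi=3, Mallory=8
Event 5 (Eve +3): Eve: 0 -> 3. State: Eve=3, Heidi=3, Mallory=8
Event 6 (Heidi -3): Heidi: 3 -> 0. State: Eve=3, Heidi=0, Mallory=8
Event 7 (Eve -> Mallory, 2): Eve: 3 -> 1, Mallory: 8 -> 10. State: Eve=1, Heidi=0, Mallory=10

Eve's final count: 1

Answer: 1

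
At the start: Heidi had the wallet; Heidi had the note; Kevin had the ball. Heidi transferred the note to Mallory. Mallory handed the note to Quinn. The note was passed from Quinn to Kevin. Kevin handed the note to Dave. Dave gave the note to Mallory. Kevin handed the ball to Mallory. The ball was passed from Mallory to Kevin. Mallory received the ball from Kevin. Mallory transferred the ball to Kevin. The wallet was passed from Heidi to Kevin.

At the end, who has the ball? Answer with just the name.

Tracking all object holders:
Start: wallet:Heidi, note:Heidi, ball:Kevin
Event 1 (give note: Heidi -> Mallory). State: wallet:Heidi, note:Mallory, ball:Kevin
Event 2 (give note: Mallory -> Quinn). State: wallet:Heidi, note:Quinn, ball:Kevin
Event 3 (give note: Quinn -> Kevin). State: wallet:Heidi, note:Kevin, ball:Kevin
Event 4 (give note: Kevin -> Dave). State: wallet:Heidi, note:Dave, ball:Kevin
Event 5 (give note: Dave -> Mallory). State: wallet:Heidi, note:Mallory, ball:Kevin
Event 6 (give ball: Kevin -> Mallory). State: wallet:Heidi, note:Mallory, ball:Mallory
Event 7 (give ball: Mallory -> Kevin). State: wallet:Heidi, note:Mallory, ball:Kevin
Event 8 (give ball: Kevin -> Mallory). State: wallet:Heidi, note:Mallory, ball:Mallory
Event 9 (give ball: Mallory -> Kevin). State: wallet:Heidi, note:Mallory, ball:Kevin
Event 10 (give wallet: Heidi -> Kevin). State: wallet:Kevin, note:Mallory, ball:Kevin

Final state: wallet:Kevin, note:Mallory, ball:Kevin
The ball is held by Kevin.

Answer: Kevin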